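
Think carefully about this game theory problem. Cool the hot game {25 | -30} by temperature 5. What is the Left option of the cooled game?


Original game: {25 | -30} (a switch {a | b} with a > b).
Cooling by t (for t below the temperature (a - b)/2 = 55/2) taxes each move by t: {a | b} cooled by t is {a - t | b + t}.
Cooling amount: t = 5
Cooled Left option: 25 - 5 = 20
Cooled Right option: -30 + 5 = -25
Cooled game: {20 | -25}
Left option = 20

20


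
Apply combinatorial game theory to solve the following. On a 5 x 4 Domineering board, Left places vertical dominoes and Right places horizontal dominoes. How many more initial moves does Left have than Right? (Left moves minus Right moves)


Board is 5 x 4 (rows x cols).
Left (vertical) placements: (rows-1) * cols = 4 * 4 = 16
Right (horizontal) placements: rows * (cols-1) = 5 * 3 = 15
Advantage = Left - Right = 16 - 15 = 1

1


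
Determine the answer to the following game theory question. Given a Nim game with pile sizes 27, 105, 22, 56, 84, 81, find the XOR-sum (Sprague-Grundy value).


We need the XOR (exclusive or) of all pile sizes.
After XOR-ing pile 1 (size 27): 0 XOR 27 = 27
After XOR-ing pile 2 (size 105): 27 XOR 105 = 114
After XOR-ing pile 3 (size 22): 114 XOR 22 = 100
After XOR-ing pile 4 (size 56): 100 XOR 56 = 92
After XOR-ing pile 5 (size 84): 92 XOR 84 = 8
After XOR-ing pile 6 (size 81): 8 XOR 81 = 89
The Nim-value of this position is 89.

89


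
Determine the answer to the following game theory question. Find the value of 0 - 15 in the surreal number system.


x = 0, y = 15
x - y = 0 - 15 = -15

-15


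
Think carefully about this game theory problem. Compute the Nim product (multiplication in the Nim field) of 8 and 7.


Nim multiplication is bilinear over XOR: (u XOR v) * w = (u*w) XOR (v*w).
So we split each operand into its bit components and XOR the pairwise Nim products.
8 = 8 (as XOR of powers of 2).
7 = 1 + 2 + 4 (as XOR of powers of 2).
Using the standard Nim-product table on single bits:
  2*2 = 3,   2*4 = 8,   2*8 = 12,
  4*4 = 6,   4*8 = 11,  8*8 = 13,
and  1*x = x (identity), k*l = l*k (commutative).
Pairwise Nim products:
  8 * 1 = 8
  8 * 2 = 12
  8 * 4 = 11
XOR them: 8 XOR 12 XOR 11 = 15.
Result: 8 * 7 = 15 (in Nim).

15


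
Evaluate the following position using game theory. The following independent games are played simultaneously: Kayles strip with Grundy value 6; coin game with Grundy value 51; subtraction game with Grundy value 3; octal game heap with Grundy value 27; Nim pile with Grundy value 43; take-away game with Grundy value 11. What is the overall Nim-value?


By the Sprague-Grundy theorem, the Grundy value of a sum of games is the XOR of individual Grundy values.
Kayles strip: Grundy value = 6. Running XOR: 0 XOR 6 = 6
coin game: Grundy value = 51. Running XOR: 6 XOR 51 = 53
subtraction game: Grundy value = 3. Running XOR: 53 XOR 3 = 54
octal game heap: Grundy value = 27. Running XOR: 54 XOR 27 = 45
Nim pile: Grundy value = 43. Running XOR: 45 XOR 43 = 6
take-away game: Grundy value = 11. Running XOR: 6 XOR 11 = 13
The combined Grundy value is 13.

13


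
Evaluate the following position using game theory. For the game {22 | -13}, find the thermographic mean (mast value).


Game = {22 | -13}, a switch {a | b} with numbers a > b.
Its thermograph has left wall a - t and right wall b + t, which meet at t = (a - b)/2, where both equal (a + b)/2. So the mast (mean value) is at (a + b)/2.
Mean = (22 + (-13))/2 = 9/2 = 9/2

9/2


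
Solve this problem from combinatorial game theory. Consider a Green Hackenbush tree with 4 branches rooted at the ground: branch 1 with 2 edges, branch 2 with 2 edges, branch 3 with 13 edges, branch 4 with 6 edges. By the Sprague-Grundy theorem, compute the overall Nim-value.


The tree has 4 branches from the ground vertex.
In Green Hackenbush, the Nim-value of a simple path of length k is k.
Branch 1: length 2, Nim-value = 2
Branch 2: length 2, Nim-value = 2
Branch 3: length 13, Nim-value = 13
Branch 4: length 6, Nim-value = 6
Total Nim-value = XOR of all branch values:
0 XOR 2 = 2
2 XOR 2 = 0
0 XOR 13 = 13
13 XOR 6 = 11
Nim-value of the tree = 11

11


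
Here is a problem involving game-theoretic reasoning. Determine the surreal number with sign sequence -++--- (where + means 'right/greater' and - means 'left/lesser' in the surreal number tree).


Sign expansion: -++---
Rule: track bounds (lo, hi), initially (-inf, +inf). On '+', the current value becomes lo and we move to the simplest number in (value, hi): value + 1 if hi = +inf, otherwise the midpoint (value + hi)/2. On '-', the current value becomes hi and we move to value - 1 if lo = -inf, otherwise the midpoint (lo + value)/2.
Start at 0.
Step 1: sign = -, move left. Bounds: (-inf, 0). Value = -1
Step 2: sign = +, move right. Bounds: (-1, 0). Value = -1/2
Step 3: sign = +, move right. Bounds: (-1/2, 0). Value = -1/4
Step 4: sign = -, move left. Bounds: (-1/2, -1/4). Value = -3/8
Step 5: sign = -, move left. Bounds: (-1/2, -3/8). Value = -7/16
Step 6: sign = -, move left. Bounds: (-1/2, -7/16). Value = -15/32
The surreal number with sign expansion -++--- is -15/32.

-15/32


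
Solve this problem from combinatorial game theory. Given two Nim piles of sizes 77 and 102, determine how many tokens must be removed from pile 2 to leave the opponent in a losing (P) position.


Piles: 77 and 102
Current XOR: 77 XOR 102 = 43 (non-zero, so this is an N-position).
To make the XOR zero, we need to find a move that balances the piles.
For pile 2 (size 102): target = 102 XOR 43 = 77
We reduce pile 2 from 102 to 77.
Tokens removed: 102 - 77 = 25
Verification: 77 XOR 77 = 0

25


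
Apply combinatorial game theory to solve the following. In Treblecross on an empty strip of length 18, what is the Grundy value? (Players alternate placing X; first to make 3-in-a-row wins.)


Treblecross: place X on empty cells; 3-in-a-row wins.
Playing within two cells of an existing X lets the opponent win at once, so sensible play treats the cells i-2..i+2 around each X as dead. The player left with no safe cell loses, so this is a normal-play take-away game on strips of safe cells.
Placing X at cell i (0-indexed) of a strip of k safe cells leaves independent strips of sizes max(0, i-2) and max(0, k-i-3). Hence G(k) = mex{ G(max(0,i-2)) XOR G(max(0,k-i-3)) : 0 <= i < k }, with G(0) = 0.
G(1): splits (0,0):0^0=0 -> mex({0}) = 1
G(2): splits (0,0):0^0=0 -> mex({0}) = 1
G(3): splits (0,0):0^0=0 -> mex({0}) = 1
G(4): splits (0,1):0^1=1 (0,0):0^0=0 -> mex({0, 1}) = 2
G(5): splits (0,2):0^1=1 (0,1):0^1=1 (0,0):0^0=0 -> mex({0, 1}) = 2
G(6) = mex({1}) = 0
G(7) = mex({0, 1, 2}) = 3
G(8) = mex({0, 1, 2}) = 3
G(9) = mex({0, 2}) = 1
G(10) = mex({0, 2, 3}) = 1
G(11) = mex({0, 3}) = 1
G(12) = mex({1, 3}) = 0
G(13) = mex({0, 1, 2, 3}) = 4
G(14) = mex({0, 1, 2}) = 3
G(15) = mex({0, 1, 2}) = 3
G(16) = mex({0, 1, 2, 4}) = 3
G(17) = mex({0, 1, 3, 4}) = 2
G(18) = mex({0, 1, 3, 4}) = 2
Therefore G(18) = 2.

2


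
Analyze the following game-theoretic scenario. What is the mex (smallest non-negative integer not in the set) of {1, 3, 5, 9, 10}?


Set = {1, 3, 5, 9, 10}
0 is NOT in the set. This is the mex.
mex = 0

0


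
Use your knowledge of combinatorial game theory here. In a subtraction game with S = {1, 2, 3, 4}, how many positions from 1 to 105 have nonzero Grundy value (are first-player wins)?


Subtraction set S = {1, 2, 3, 4}, so G(n) = n mod 5.
G(n) = 0 when n is a multiple of 5.
Multiples of 5 in [1, 105]: 21
N-positions (nonzero Grundy) = 105 - 21 = 84

84


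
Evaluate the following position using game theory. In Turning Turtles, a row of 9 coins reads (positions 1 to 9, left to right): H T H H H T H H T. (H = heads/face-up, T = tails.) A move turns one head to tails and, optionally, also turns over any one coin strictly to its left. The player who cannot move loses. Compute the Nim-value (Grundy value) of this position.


Coins: H T H H H T H H T
Key fact: a single head at position k behaves exactly like a Nim heap of size k (turning it to T and optionally flipping a coin at j < k corresponds to moving the heap from k to j, or to 0), and heads combine as a disjunctive sum (two heads at the same place would cancel, matching j XOR j = 0). So the Nim-value is the XOR of the 1-indexed positions of the heads.
Face-up positions (1-indexed): [1, 3, 4, 5, 7, 8]
XOR 0 with 1: 0 XOR 1 = 1
XOR 1 with 3: 1 XOR 3 = 2
XOR 2 with 4: 2 XOR 4 = 6
XOR 6 with 5: 6 XOR 5 = 3
XOR 3 with 7: 3 XOR 7 = 4
XOR 4 with 8: 4 XOR 8 = 12
Nim-value = 12

12


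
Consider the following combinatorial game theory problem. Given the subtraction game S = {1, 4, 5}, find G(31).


The subtraction set is S = {1, 4, 5}.
G(k) = mex{ G(k - s) : s in S, s <= k }. We compute iteratively: G(0) = 0.
G(1) = mex({0}) = 1
G(2) = mex({1}) = 0
G(3) = mex({0}) = 1
G(4) = mex({0, 1}) = 2
G(5) = mex({0, 1, 2}) = 3
G(6) = mex({0, 1, 3}) = 2
G(7) = mex({0, 1, 2}) = 3
G(8) = mex({1, 2, 3}) = 0
G(9) = mex({0, 2, 3}) = 1
G(10) = mex({1, 2, 3}) = 0
G(11) = mex({0, 2, 3}) = 1
G(12) = mex({0, 1, 3}) = 2
Observe that G(8)..G(12) = 0, 1, 0, 1, 2 repeats G(0)..G(4) = 0, 1, 0, 1, 2.
For k >= max(S) = 5, G(k) is determined by the previous 5 values G(k-5)..G(k-1); a window of 5 consecutive values has recurred shifted by 8, so by induction G(k + 8) = G(k) for all k >= 0: the sequence is periodic from the start with period 8.
One period: G(0..7) = 0, 1, 0, 1, 2, 3, 2, 3.
31 mod 8 = 7, so G(31) = G(7) = 3.

3


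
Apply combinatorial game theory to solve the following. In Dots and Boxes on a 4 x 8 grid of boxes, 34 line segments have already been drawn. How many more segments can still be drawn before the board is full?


Grid: 4 x 8 boxes, i.e. 5 rows and 9 columns of dots.
Horizontal edges: (rows + 1) * cols = 5 * 8 = 40
Vertical edges: rows * (cols + 1) = 4 * 9 = 36
Total edges: 40 + 36 = 76
Edges drawn: 34
Remaining: 76 - 34 = 42

42


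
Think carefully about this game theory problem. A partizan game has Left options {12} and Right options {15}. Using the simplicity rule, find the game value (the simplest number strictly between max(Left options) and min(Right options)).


Left options: {12}, max = 12
Right options: {15}, min = 15
All options are numbers and max(Left) < min(Right), so by the simplicity theorem the value is the simplest (earliest-born) number strictly between 12 and 15.
Integers 13 through 14 all lie strictly between 12 and 15.
Among integers, the simplest (lowest birthday = smallest |n|; 0 is born on day 0, +-n on day n) is 13.
No non-integer in the interval can be simpler: if x is a non-integer in the interval, then floor(x) or ceil(x) also lies in the interval (the interval contains an integer), and both are proper prefixes of x's sign expansion, i.e. born earlier. So the game value is 13.
Game value = 13

13


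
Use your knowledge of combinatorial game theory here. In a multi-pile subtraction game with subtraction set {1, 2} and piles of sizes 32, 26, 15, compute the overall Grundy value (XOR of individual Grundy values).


Subtraction set: {1, 2}
For this subtraction set, G(n) = n mod 3 (period = max + 1 = 3).
Pile 1 (size 32): G(32) = 32 mod 3 = 2
Pile 2 (size 26): G(26) = 26 mod 3 = 2
Pile 3 (size 15): G(15) = 15 mod 3 = 0
Total Grundy value = XOR of all: 2 XOR 2 XOR 0 = 0

0


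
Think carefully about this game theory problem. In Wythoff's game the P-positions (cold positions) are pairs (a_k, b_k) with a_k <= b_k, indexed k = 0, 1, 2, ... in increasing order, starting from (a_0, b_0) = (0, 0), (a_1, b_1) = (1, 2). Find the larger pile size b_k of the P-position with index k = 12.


By Wythoff's theorem, a_k = floor(k * phi) and b_k = floor(k * phi^2) = a_k + k, where phi = (1 + sqrt(5))/2 is the golden ratio.
phi = (1 + sqrt(5))/2 = 1.618034
phi^2 = phi + 1 = 2.618034
k = 12
k * phi^2 = 12 * 2.618034 = 31.416408
b_12 = floor(k * phi^2) = 31 (check: a_12 + k = 19 + 12 = 31)

31


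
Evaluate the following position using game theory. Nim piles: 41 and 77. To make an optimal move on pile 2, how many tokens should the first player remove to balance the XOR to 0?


Piles: 41 and 77
Current XOR: 41 XOR 77 = 100 (non-zero, so this is an N-position).
To make the XOR zero, we need to find a move that balances the piles.
For pile 2 (size 77): target = 77 XOR 100 = 41
We reduce pile 2 from 77 to 41.
Tokens removed: 77 - 41 = 36
Verification: 41 XOR 41 = 0

36


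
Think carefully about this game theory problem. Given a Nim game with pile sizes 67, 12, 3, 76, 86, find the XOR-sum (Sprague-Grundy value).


We need the XOR (exclusive or) of all pile sizes.
After XOR-ing pile 1 (size 67): 0 XOR 67 = 67
After XOR-ing pile 2 (size 12): 67 XOR 12 = 79
After XOR-ing pile 3 (size 3): 79 XOR 3 = 76
After XOR-ing pile 4 (size 76): 76 XOR 76 = 0
After XOR-ing pile 5 (size 86): 0 XOR 86 = 86
The Nim-value of this position is 86.

86


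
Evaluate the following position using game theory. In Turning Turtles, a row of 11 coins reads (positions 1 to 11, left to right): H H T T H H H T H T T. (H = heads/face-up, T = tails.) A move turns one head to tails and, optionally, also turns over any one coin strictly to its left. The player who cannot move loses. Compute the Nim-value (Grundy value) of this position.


Coins: H H T T H H H T H T T
Key fact: a single head at position k behaves exactly like a Nim heap of size k (turning it to T and optionally flipping a coin at j < k corresponds to moving the heap from k to j, or to 0), and heads combine as a disjunctive sum (two heads at the same place would cancel, matching j XOR j = 0). So the Nim-value is the XOR of the 1-indexed positions of the heads.
Face-up positions (1-indexed): [1, 2, 5, 6, 7, 9]
XOR 0 with 1: 0 XOR 1 = 1
XOR 1 with 2: 1 XOR 2 = 3
XOR 3 with 5: 3 XOR 5 = 6
XOR 6 with 6: 6 XOR 6 = 0
XOR 0 with 7: 0 XOR 7 = 7
XOR 7 with 9: 7 XOR 9 = 14
Nim-value = 14

14


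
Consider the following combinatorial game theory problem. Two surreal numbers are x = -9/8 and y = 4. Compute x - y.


x = -9/8, y = 4
Converting to common denominator: 8
x = -9/8, y = 32/8
x - y = -9/8 - 4 = -41/8

-41/8


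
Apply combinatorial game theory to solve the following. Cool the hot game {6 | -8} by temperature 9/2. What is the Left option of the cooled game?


Original game: {6 | -8} (a switch {a | b} with a > b).
Cooling by t (for t below the temperature (a - b)/2 = 7) taxes each move by t: {a | b} cooled by t is {a - t | b + t}.
Cooling amount: t = 9/2
Cooled Left option: 6 - 9/2 = 3/2
Cooled Right option: -8 + 9/2 = -7/2
Cooled game: {3/2 | -7/2}
Left option = 3/2

3/2


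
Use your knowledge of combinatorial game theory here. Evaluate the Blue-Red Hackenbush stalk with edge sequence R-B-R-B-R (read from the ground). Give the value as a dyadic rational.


Edges (from ground): R-B-R-B-R
By Berlekamp's sign-expansion rule, a Blue-Red Hackenbush stalk has the value of the surreal number whose sign sequence is the edge sequence with B -> + and R -> -.
Sign sequence: -+-+-
Trace the sign expansion in the surreal number tree, starting from 0:
Edge 1: R (sign -) -> bounds (-inf, 0), value = -1
Edge 2: B (sign +) -> bounds (-1, 0), value = -1/2
Edge 3: R (sign -) -> bounds (-1, -1/2), value = -3/4
Edge 4: B (sign +) -> bounds (-3/4, -1/2), value = -5/8
Edge 5: R (sign -) -> bounds (-3/4, -5/8), value = -11/16
Game value = -11/16

-11/16


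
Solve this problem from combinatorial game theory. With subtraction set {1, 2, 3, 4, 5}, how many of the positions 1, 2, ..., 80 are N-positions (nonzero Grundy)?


Subtraction set S = {1, 2, 3, 4, 5}, so G(n) = n mod 6.
G(n) = 0 when n is a multiple of 6.
Multiples of 6 in [1, 80]: 13
N-positions (nonzero Grundy) = 80 - 13 = 67

67


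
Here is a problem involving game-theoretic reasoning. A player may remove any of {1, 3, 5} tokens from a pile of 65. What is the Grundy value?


The subtraction set is S = {1, 3, 5}.
G(k) = mex{ G(k - s) : s in S, s <= k }. We compute iteratively: G(0) = 0.
G(1) = mex({0}) = 1
G(2) = mex({1}) = 0
G(3) = mex({0}) = 1
G(4) = mex({1}) = 0
G(5) = mex({0}) = 1
G(6) = mex({1}) = 0
Observe that G(2)..G(6) = 0, 1, 0, 1, 0 repeats G(0)..G(4) = 0, 1, 0, 1, 0.
For k >= max(S) = 5, G(k) is determined by the previous 5 values G(k-5)..G(k-1); a window of 5 consecutive values has recurred shifted by 2, so by induction G(k + 2) = G(k) for all k >= 0: the sequence is periodic from the start with period 2.
One period: G(0..1) = 0, 1.
65 mod 2 = 1, so G(65) = G(1) = 1.

1


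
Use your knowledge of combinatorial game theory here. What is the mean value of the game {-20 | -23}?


Game = {-20 | -23}, a switch {a | b} with numbers a > b.
Its thermograph has left wall a - t and right wall b + t, which meet at t = (a - b)/2, where both equal (a + b)/2. So the mast (mean value) is at (a + b)/2.
Mean = (-20 + (-23))/2 = -43/2 = -43/2

-43/2


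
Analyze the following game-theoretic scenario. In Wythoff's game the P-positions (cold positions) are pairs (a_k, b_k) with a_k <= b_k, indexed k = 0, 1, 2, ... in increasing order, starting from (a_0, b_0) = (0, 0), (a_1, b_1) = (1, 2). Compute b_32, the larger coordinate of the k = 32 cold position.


By Wythoff's theorem, a_k = floor(k * phi) and b_k = floor(k * phi^2) = a_k + k, where phi = (1 + sqrt(5))/2 is the golden ratio.
phi = (1 + sqrt(5))/2 = 1.618034
phi^2 = phi + 1 = 2.618034
k = 32
k * phi^2 = 32 * 2.618034 = 83.777088
b_32 = floor(k * phi^2) = 83 (check: a_32 + k = 51 + 32 = 83)

83


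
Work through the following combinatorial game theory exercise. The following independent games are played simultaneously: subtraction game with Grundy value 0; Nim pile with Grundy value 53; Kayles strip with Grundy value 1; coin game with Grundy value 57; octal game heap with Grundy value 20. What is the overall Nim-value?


By the Sprague-Grundy theorem, the Grundy value of a sum of games is the XOR of individual Grundy values.
subtraction game: Grundy value = 0. Running XOR: 0 XOR 0 = 0
Nim pile: Grundy value = 53. Running XOR: 0 XOR 53 = 53
Kayles strip: Grundy value = 1. Running XOR: 53 XOR 1 = 52
coin game: Grundy value = 57. Running XOR: 52 XOR 57 = 13
octal game heap: Grundy value = 20. Running XOR: 13 XOR 20 = 25
The combined Grundy value is 25.

25


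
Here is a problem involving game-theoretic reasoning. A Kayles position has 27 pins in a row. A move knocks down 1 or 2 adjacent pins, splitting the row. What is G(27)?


Kayles: a move removes 1 or 2 adjacent pins from a contiguous row.
Removing pins from a row of k leaves two independent rows (a, b) with a + b = k - 1 (one pin) or a + b = k - 2 (two pins); an end removal gives a = 0.
By Sprague-Grundy, G(k) = mex{ G(a) XOR G(b) } over all these splits. G(0) = 0.
G(1): splits (0,0):0^0=0 -> mex({0}) = 1
G(2): splits (0,1):0^1=1 (0,0):0^0=0 -> mex({0, 1}) = 2
G(3): splits (0,2):0^2=2 (1,1):1^1=0 (0,1):0^1=1 -> mex({0, 1, 2}) = 3
G(4): splits (0,3):0^3=3 (1,2):1^2=3 (0,2):0^2=2 (1,1):1^1=0 -> mex({0, 2, 3}) = 1
G(5): splits (0,4):0^1=1 (1,3):1^3=2 (2,2):2^2=0 (0,3):0^3=3 (1,2):1^2=3 -> mex({0, 1, 2, 3}) = 4
G(6) = mex({0, 1, 2, 4}) = 3
G(7) = mex({0, 1, 3, 4, 5}) = 2
G(8) = mex({0, 2, 3, 5, 6}) = 1
G(9) = mex({0, 1, 2, 3, 6, 7}) = 4
G(10) = mex({0, 1, 3, 4, 5, 7}) = 2
G(11) = mex({0, 1, 2, 3, 4, 5}) = 6
G(12) = mex({0, 1, 2, 3, 5, 6, 7}) = 4
G(13) = mex({0, 2, 3, 4, 6, 7}) = 1
G(14) = mex({0, 1, 4, 5, 6, 7}) = 2
G(15) = mex({0, 1, 2, 3, 4, 5, 6}) = 7
G(16) = mex({0, 2, 3, 5, 6, 7}) = 1
G(17) = mex({0, 1, 2, 3, 5, 6, 7}) = 4
G(18) = mex({0, 1, 2, 4, 5, 6}) = 3
G(19) = mex({0, 1, 3, 4, 5, 7}) = 2
G(20) = mex({0, 2, 3, 4, 5, 6, 7}) = 1
G(21) = mex({0, 1, 2, 3, 5, 6, 7}) = 4
G(22) = mex({0, 1, 2, 3, 4, 5, 7}) = 6
G(23) = mex({0, 1, 2, 3, 4, 5, 6}) = 7
G(24) = mex({0, 1, 2, 3, 5, 6, 7}) = 4
G(25) = mex({0, 2, 3, 4, 6, 7}) = 1
G(26) = mex({0, 1, 3, 4, 5, 6, 7}) = 2
G(27) = mex({0, 1, 2, 3, 4, 5, 6, 7}) = 8
Therefore G(27) = 8.

8


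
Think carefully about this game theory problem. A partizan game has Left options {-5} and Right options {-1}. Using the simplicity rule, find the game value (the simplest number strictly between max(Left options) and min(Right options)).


Left options: {-5}, max = -5
Right options: {-1}, min = -1
All options are numbers and max(Left) < min(Right), so by the simplicity theorem the value is the simplest (earliest-born) number strictly between -5 and -1.
Integers -4 through -2 all lie strictly between -5 and -1.
Among integers, the simplest (lowest birthday = smallest |n|; 0 is born on day 0, +-n on day n) is -2.
No non-integer in the interval can be simpler: if x is a non-integer in the interval, then floor(x) or ceil(x) also lies in the interval (the interval contains an integer), and both are proper prefixes of x's sign expansion, i.e. born earlier. So the game value is -2.
Game value = -2

-2


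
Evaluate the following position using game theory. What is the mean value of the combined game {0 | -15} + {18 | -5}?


G1 = {0 | -15}, G2 = {18 | -5}
Each is a switch {a | b} with numbers a > b; its mean value is (a + b)/2, and mean value is additive over game sums: m(G1 + G2) = m(G1) + m(G2).
Mean of G1 = (0 + (-15))/2 = -15/2 = -15/2
Mean of G2 = (18 + (-5))/2 = 13/2 = 13/2
Mean of G1 + G2 = -15/2 + 13/2 = -1

-1


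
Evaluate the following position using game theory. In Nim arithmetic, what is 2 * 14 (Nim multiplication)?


Nim multiplication is bilinear over XOR: (u XOR v) * w = (u*w) XOR (v*w).
So we split each operand into its bit components and XOR the pairwise Nim products.
2 = 2 (as XOR of powers of 2).
14 = 2 + 4 + 8 (as XOR of powers of 2).
Using the standard Nim-product table on single bits:
  2*2 = 3,   2*4 = 8,   2*8 = 12,
  4*4 = 6,   4*8 = 11,  8*8 = 13,
and  1*x = x (identity), k*l = l*k (commutative).
Pairwise Nim products:
  2 * 2 = 3
  2 * 4 = 8
  2 * 8 = 12
XOR them: 3 XOR 8 XOR 12 = 7.
Result: 2 * 14 = 7 (in Nim).

7


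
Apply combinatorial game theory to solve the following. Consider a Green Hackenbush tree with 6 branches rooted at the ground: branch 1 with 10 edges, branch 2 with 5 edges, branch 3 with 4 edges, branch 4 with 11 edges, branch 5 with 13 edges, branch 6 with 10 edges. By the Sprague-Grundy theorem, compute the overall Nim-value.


The tree has 6 branches from the ground vertex.
In Green Hackenbush, the Nim-value of a simple path of length k is k.
Branch 1: length 10, Nim-value = 10
Branch 2: length 5, Nim-value = 5
Branch 3: length 4, Nim-value = 4
Branch 4: length 11, Nim-value = 11
Branch 5: length 13, Nim-value = 13
Branch 6: length 10, Nim-value = 10
Total Nim-value = XOR of all branch values:
0 XOR 10 = 10
10 XOR 5 = 15
15 XOR 4 = 11
11 XOR 11 = 0
0 XOR 13 = 13
13 XOR 10 = 7
Nim-value of the tree = 7

7


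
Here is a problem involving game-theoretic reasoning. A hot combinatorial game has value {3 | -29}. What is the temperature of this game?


The game is {3 | -29}, a switch {a | b} with numbers a > b.
Cooling {a | b} by t gives {a - t | b + t}, which stops being hot when a - t = b + t, i.e. at t = (a - b)/2. So the temperature of a switch is (a - b)/2.
Temperature = (Left option - Right option) / 2
= (3 - (-29)) / 2
= 32 / 2
= 16

16


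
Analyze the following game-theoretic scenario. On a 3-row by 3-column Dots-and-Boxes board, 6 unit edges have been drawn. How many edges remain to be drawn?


Grid: 3 x 3 boxes, i.e. 4 rows and 4 columns of dots.
Horizontal edges: (rows + 1) * cols = 4 * 3 = 12
Vertical edges: rows * (cols + 1) = 3 * 4 = 12
Total edges: 12 + 12 = 24
Edges drawn: 6
Remaining: 24 - 6 = 18

18


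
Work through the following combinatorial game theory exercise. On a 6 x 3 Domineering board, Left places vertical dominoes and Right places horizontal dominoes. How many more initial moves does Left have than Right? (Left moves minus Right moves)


Board is 6 x 3 (rows x cols).
Left (vertical) placements: (rows-1) * cols = 5 * 3 = 15
Right (horizontal) placements: rows * (cols-1) = 6 * 2 = 12
Advantage = Left - Right = 15 - 12 = 3

3


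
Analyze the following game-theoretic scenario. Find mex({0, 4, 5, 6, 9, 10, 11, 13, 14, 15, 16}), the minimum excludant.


Set = {0, 4, 5, 6, 9, 10, 11, 13, 14, 15, 16}
0 is in the set.
1 is NOT in the set. This is the mex.
mex = 1

1


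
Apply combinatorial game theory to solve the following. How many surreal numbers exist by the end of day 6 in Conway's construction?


Day 0: {|} = 0 is born. Count = 1.
Day n: the number of surreal numbers born by day n is 2^(n+1) - 1.
By day 0: 2^1 - 1 = 1
By day 1: 2^2 - 1 = 3
By day 2: 2^3 - 1 = 7
By day 3: 2^4 - 1 = 15
By day 4: 2^5 - 1 = 31
By day 5: 2^6 - 1 = 63
By day 6: 2^7 - 1 = 127
By day 6: 127 surreal numbers.

127


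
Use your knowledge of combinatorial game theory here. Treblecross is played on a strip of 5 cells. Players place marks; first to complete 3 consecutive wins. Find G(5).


Treblecross: place X on empty cells; 3-in-a-row wins.
Playing within two cells of an existing X lets the opponent win at once, so sensible play treats the cells i-2..i+2 around each X as dead. The player left with no safe cell loses, so this is a normal-play take-away game on strips of safe cells.
Placing X at cell i (0-indexed) of a strip of k safe cells leaves independent strips of sizes max(0, i-2) and max(0, k-i-3). Hence G(k) = mex{ G(max(0,i-2)) XOR G(max(0,k-i-3)) : 0 <= i < k }, with G(0) = 0.
G(1): splits (0,0):0^0=0 -> mex({0}) = 1
G(2): splits (0,0):0^0=0 -> mex({0}) = 1
G(3): splits (0,0):0^0=0 -> mex({0}) = 1
G(4): splits (0,1):0^1=1 (0,0):0^0=0 -> mex({0, 1}) = 2
G(5): splits (0,2):0^1=1 (0,1):0^1=1 (0,0):0^0=0 -> mex({0, 1}) = 2
Therefore G(5) = 2.

2


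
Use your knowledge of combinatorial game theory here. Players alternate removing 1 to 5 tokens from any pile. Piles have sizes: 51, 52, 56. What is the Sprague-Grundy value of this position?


Subtraction set: {1, 2, 3, 4, 5}
For this subtraction set, G(n) = n mod 6 (period = max + 1 = 6).
Pile 1 (size 51): G(51) = 51 mod 6 = 3
Pile 2 (size 52): G(52) = 52 mod 6 = 4
Pile 3 (size 56): G(56) = 56 mod 6 = 2
Total Grundy value = XOR of all: 3 XOR 4 XOR 2 = 5

5


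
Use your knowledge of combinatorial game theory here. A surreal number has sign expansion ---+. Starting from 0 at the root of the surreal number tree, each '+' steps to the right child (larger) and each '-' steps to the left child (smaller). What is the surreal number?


Sign expansion: ---+
Rule: track bounds (lo, hi), initially (-inf, +inf). On '+', the current value becomes lo and we move to the simplest number in (value, hi): value + 1 if hi = +inf, otherwise the midpoint (value + hi)/2. On '-', the current value becomes hi and we move to value - 1 if lo = -inf, otherwise the midpoint (lo + value)/2.
Start at 0.
Step 1: sign = -, move left. Bounds: (-inf, 0). Value = -1
Step 2: sign = -, move left. Bounds: (-inf, -1). Value = -2
Step 3: sign = -, move left. Bounds: (-inf, -2). Value = -3
Step 4: sign = +, move right. Bounds: (-3, -2). Value = -5/2
The surreal number with sign expansion ---+ is -5/2.

-5/2


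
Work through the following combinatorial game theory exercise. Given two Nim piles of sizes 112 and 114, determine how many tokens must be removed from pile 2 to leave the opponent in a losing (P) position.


Piles: 112 and 114
Current XOR: 112 XOR 114 = 2 (non-zero, so this is an N-position).
To make the XOR zero, we need to find a move that balances the piles.
For pile 2 (size 114): target = 114 XOR 2 = 112
We reduce pile 2 from 114 to 112.
Tokens removed: 114 - 112 = 2
Verification: 112 XOR 112 = 0

2


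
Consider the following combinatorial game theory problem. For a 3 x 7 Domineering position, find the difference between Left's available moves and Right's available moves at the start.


Board is 3 x 7 (rows x cols).
Left (vertical) placements: (rows-1) * cols = 2 * 7 = 14
Right (horizontal) placements: rows * (cols-1) = 3 * 6 = 18
Advantage = Left - Right = 14 - 18 = -4

-4


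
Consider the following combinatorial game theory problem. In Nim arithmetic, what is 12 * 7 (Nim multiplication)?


Nim multiplication is bilinear over XOR: (u XOR v) * w = (u*w) XOR (v*w).
So we split each operand into its bit components and XOR the pairwise Nim products.
12 = 4 + 8 (as XOR of powers of 2).
7 = 1 + 2 + 4 (as XOR of powers of 2).
Using the standard Nim-product table on single bits:
  2*2 = 3,   2*4 = 8,   2*8 = 12,
  4*4 = 6,   4*8 = 11,  8*8 = 13,
and  1*x = x (identity), k*l = l*k (commutative).
Pairwise Nim products:
  4 * 1 = 4
  4 * 2 = 8
  4 * 4 = 6
  8 * 1 = 8
  8 * 2 = 12
  8 * 4 = 11
XOR them: 4 XOR 8 XOR 6 XOR 8 XOR 12 XOR 11 = 5.
Result: 12 * 7 = 5 (in Nim).

5


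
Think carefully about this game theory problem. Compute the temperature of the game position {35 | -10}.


The game is {35 | -10}, a switch {a | b} with numbers a > b.
Cooling {a | b} by t gives {a - t | b + t}, which stops being hot when a - t = b + t, i.e. at t = (a - b)/2. So the temperature of a switch is (a - b)/2.
Temperature = (Left option - Right option) / 2
= (35 - (-10)) / 2
= 45 / 2
= 45/2

45/2


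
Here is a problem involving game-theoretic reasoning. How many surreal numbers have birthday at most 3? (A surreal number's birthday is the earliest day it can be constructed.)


Day 0: {|} = 0 is born. Count = 1.
Day n: the number of surreal numbers born by day n is 2^(n+1) - 1.
By day 0: 2^1 - 1 = 1
By day 1: 2^2 - 1 = 3
By day 2: 2^3 - 1 = 7
By day 3: 2^4 - 1 = 15
By day 3: 15 surreal numbers.

15


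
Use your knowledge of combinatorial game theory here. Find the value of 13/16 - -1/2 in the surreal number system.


x = 13/16, y = -1/2
Converting to common denominator: 16
x = 13/16, y = -8/16
x - y = 13/16 - -1/2 = 21/16

21/16


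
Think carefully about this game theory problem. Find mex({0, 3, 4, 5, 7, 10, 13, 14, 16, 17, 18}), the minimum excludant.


Set = {0, 3, 4, 5, 7, 10, 13, 14, 16, 17, 18}
0 is in the set.
1 is NOT in the set. This is the mex.
mex = 1

1


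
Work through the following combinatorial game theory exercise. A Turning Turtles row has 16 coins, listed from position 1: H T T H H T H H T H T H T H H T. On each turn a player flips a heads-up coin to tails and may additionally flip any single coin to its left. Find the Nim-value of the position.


Coins: H T T H H T H H T H T H T H H T
Key fact: a single head at position k behaves exactly like a Nim heap of size k (turning it to T and optionally flipping a coin at j < k corresponds to moving the heap from k to j, or to 0), and heads combine as a disjunctive sum (two heads at the same place would cancel, matching j XOR j = 0). So the Nim-value is the XOR of the 1-indexed positions of the heads.
Face-up positions (1-indexed): [1, 4, 5, 7, 8, 10, 12, 14, 15]
XOR 0 with 1: 0 XOR 1 = 1
XOR 1 with 4: 1 XOR 4 = 5
XOR 5 with 5: 5 XOR 5 = 0
XOR 0 with 7: 0 XOR 7 = 7
XOR 7 with 8: 7 XOR 8 = 15
XOR 15 with 10: 15 XOR 10 = 5
XOR 5 with 12: 5 XOR 12 = 9
XOR 9 with 14: 9 XOR 14 = 7
XOR 7 with 15: 7 XOR 15 = 8
Nim-value = 8

8


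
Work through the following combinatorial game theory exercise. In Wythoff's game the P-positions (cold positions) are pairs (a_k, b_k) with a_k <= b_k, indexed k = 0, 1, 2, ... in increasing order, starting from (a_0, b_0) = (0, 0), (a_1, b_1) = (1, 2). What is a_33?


By Wythoff's theorem, a_k = floor(k * phi) and b_k = floor(k * phi^2) = a_k + k, where phi = (1 + sqrt(5))/2 is the golden ratio.
phi = (1 + sqrt(5))/2 = 1.618034
k = 33
k * phi = 33 * 1.618034 = 53.395122
a_33 = floor(k * phi) = 53

53


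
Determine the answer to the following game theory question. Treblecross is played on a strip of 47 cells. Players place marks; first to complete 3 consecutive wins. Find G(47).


Treblecross: place X on empty cells; 3-in-a-row wins.
Playing within two cells of an existing X lets the opponent win at once, so sensible play treats the cells i-2..i+2 around each X as dead. The player left with no safe cell loses, so this is a normal-play take-away game on strips of safe cells.
Placing X at cell i (0-indexed) of a strip of k safe cells leaves independent strips of sizes max(0, i-2) and max(0, k-i-3). Hence G(k) = mex{ G(max(0,i-2)) XOR G(max(0,k-i-3)) : 0 <= i < k }, with G(0) = 0.
G(1): splits (0,0):0^0=0 -> mex({0}) = 1
G(2): splits (0,0):0^0=0 -> mex({0}) = 1
G(3): splits (0,0):0^0=0 -> mex({0}) = 1
G(4): splits (0,1):0^1=1 (0,0):0^0=0 -> mex({0, 1}) = 2
G(5): splits (0,2):0^1=1 (0,1):0^1=1 (0,0):0^0=0 -> mex({0, 1}) = 2
G(6) = mex({1}) = 0
G(7) = mex({0, 1, 2}) = 3
G(8) = mex({0, 1, 2}) = 3
G(9) = mex({0, 2}) = 1
G(10) = mex({0, 2, 3}) = 1
G(11) = mex({0, 3}) = 1
G(12) = mex({1, 3}) = 0
G(13) = mex({0, 1, 2, 3}) = 4
G(14) = mex({0, 1, 2}) = 3
G(15) = mex({0, 1, 2}) = 3
G(16) = mex({0, 1, 2, 4}) = 3
G(17) = mex({0, 1, 3, 4}) = 2
G(18) = mex({0, 1, 3, 4}) = 2
G(19) = mex({0, 1, 3, 5}) = 2
G(20) = mex({0, 1, 2, 3, 5}) = 4
G(21) = mex({0, 1, 2, 3, 5}) = 4
G(22) = mex({1, 2, 6}) = 0
G(23) = mex({0, 1, 2, 3, 4, 6}) = 5
G(24) = mex({0, 1, 2, 3, 4}) = 5
G(25) = mex({0, 1, 3, 4, 7}) = 2
G(26) = mex({0, 1, 3, 4, 5, 7}) = 2
G(27) = mex({0, 1, 3, 5}) = 2
G(28) = mex({0, 1, 2, 5}) = 3
G(29) = mex({0, 1, 2, 4, 5, 6}) = 3
G(30) = mex({1, 2, 4, 6}) = 0
G(31) = mex({0, 1, 2, 3, 4, 6}) = 5
G(32) = mex({1, 2, 3, 4, 7}) = 0
G(33) = mex({0, 3, 7}) = 1
G(34) = mex({0, 2, 3, 5, 7}) = 1
G(35) = mex({0, 2, 3, 5, 6}) = 1
G(36) = mex({0, 1, 2, 5, 6}) = 3
G(37) = mex({0, 1, 2, 4, 5, 6}) = 3
G(38) = mex({0, 1, 2, 4}) = 3
G(39) = mex({0, 1, 2, 3, 4, 7}) = 5
G(40) = mex({0, 1, 2, 3, 4, 5, 7}) = 6
G(41) = mex({0, 1, 2, 3, 5, 7}) = 4
G(42) = mex({0, 1, 2, 3, 5, 6, 7}) = 4
G(43) = mex({0, 2, 3, 5, 6}) = 1
G(44) = mex({1, 2, 3, 4, 5, 6}) = 0
G(45) = mex({0, 1, 2, 3, 4, 6, 7}) = 5
G(46) = mex({0, 1, 2, 3, 4, 7}) = 5
G(47) = mex({0, 1, 2, 3, 4, 5, 7}) = 6
Therefore G(47) = 6.

6


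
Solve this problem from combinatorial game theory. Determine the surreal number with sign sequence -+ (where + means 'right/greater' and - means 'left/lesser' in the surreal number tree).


Sign expansion: -+
Rule: track bounds (lo, hi), initially (-inf, +inf). On '+', the current value becomes lo and we move to the simplest number in (value, hi): value + 1 if hi = +inf, otherwise the midpoint (value + hi)/2. On '-', the current value becomes hi and we move to value - 1 if lo = -inf, otherwise the midpoint (lo + value)/2.
Start at 0.
Step 1: sign = -, move left. Bounds: (-inf, 0). Value = -1
Step 2: sign = +, move right. Bounds: (-1, 0). Value = -1/2
The surreal number with sign expansion -+ is -1/2.

-1/2


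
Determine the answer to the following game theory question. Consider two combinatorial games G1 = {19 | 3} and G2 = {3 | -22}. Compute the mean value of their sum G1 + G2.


G1 = {19 | 3}, G2 = {3 | -22}
Each is a switch {a | b} with numbers a > b; its mean value is (a + b)/2, and mean value is additive over game sums: m(G1 + G2) = m(G1) + m(G2).
Mean of G1 = (19 + (3))/2 = 22/2 = 11
Mean of G2 = (3 + (-22))/2 = -19/2 = -19/2
Mean of G1 + G2 = 11 + -19/2 = 3/2

3/2


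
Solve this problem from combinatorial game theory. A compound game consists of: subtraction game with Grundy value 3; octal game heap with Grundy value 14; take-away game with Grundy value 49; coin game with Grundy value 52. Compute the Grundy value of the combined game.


By the Sprague-Grundy theorem, the Grundy value of a sum of games is the XOR of individual Grundy values.
subtraction game: Grundy value = 3. Running XOR: 0 XOR 3 = 3
octal game heap: Grundy value = 14. Running XOR: 3 XOR 14 = 13
take-away game: Grundy value = 49. Running XOR: 13 XOR 49 = 60
coin game: Grundy value = 52. Running XOR: 60 XOR 52 = 8
The combined Grundy value is 8.

8


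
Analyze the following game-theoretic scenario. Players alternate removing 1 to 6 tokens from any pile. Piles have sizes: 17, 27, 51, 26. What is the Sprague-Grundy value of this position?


Subtraction set: {1, 2, 3, 4, 5, 6}
For this subtraction set, G(n) = n mod 7 (period = max + 1 = 7).
Pile 1 (size 17): G(17) = 17 mod 7 = 3
Pile 2 (size 27): G(27) = 27 mod 7 = 6
Pile 3 (size 51): G(51) = 51 mod 7 = 2
Pile 4 (size 26): G(26) = 26 mod 7 = 5
Total Grundy value = XOR of all: 3 XOR 6 XOR 2 XOR 5 = 2

2


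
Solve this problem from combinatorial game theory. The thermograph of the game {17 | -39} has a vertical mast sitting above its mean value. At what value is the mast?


Game = {17 | -39}, a switch {a | b} with numbers a > b.
Its thermograph has left wall a - t and right wall b + t, which meet at t = (a - b)/2, where both equal (a + b)/2. So the mast (mean value) is at (a + b)/2.
Mean = (17 + (-39))/2 = -22/2 = -11

-11


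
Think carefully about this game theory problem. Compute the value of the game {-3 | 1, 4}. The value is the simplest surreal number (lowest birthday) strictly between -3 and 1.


Left options: {-3}, max = -3
Right options: {1, 4}, min = 1
All options are numbers and max(Left) < min(Right), so by the simplicity theorem the value is the simplest (earliest-born) number strictly between -3 and 1.
Integers -2 through 0 all lie strictly between -3 and 1.
Among integers, the simplest (lowest birthday = smallest |n|; 0 is born on day 0, +-n on day n) is 0.
No non-integer in the interval can be simpler: if x is a non-integer in the interval, then floor(x) or ceil(x) also lies in the interval (the interval contains an integer), and both are proper prefixes of x's sign expansion, i.e. born earlier. So the game value is 0.
Game value = 0

0


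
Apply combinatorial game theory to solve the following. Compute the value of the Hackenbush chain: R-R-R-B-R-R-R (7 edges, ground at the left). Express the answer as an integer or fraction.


Edges (from ground): R-R-R-B-R-R-R
By Berlekamp's sign-expansion rule, a Blue-Red Hackenbush stalk has the value of the surreal number whose sign sequence is the edge sequence with B -> + and R -> -.
Sign sequence: ---+---
Trace the sign expansion in the surreal number tree, starting from 0:
Edge 1: R (sign -) -> bounds (-inf, 0), value = -1
Edge 2: R (sign -) -> bounds (-inf, -1), value = -2
Edge 3: R (sign -) -> bounds (-inf, -2), value = -3
Edge 4: B (sign +) -> bounds (-3, -2), value = -5/2
Edge 5: R (sign -) -> bounds (-3, -5/2), value = -11/4
Edge 6: R (sign -) -> bounds (-3, -11/4), value = -23/8
Edge 7: R (sign -) -> bounds (-3, -23/8), value = -47/16
Game value = -47/16

-47/16


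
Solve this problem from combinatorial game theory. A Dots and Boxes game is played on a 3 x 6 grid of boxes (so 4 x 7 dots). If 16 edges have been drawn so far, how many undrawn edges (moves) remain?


Grid: 3 x 6 boxes, i.e. 4 rows and 7 columns of dots.
Horizontal edges: (rows + 1) * cols = 4 * 6 = 24
Vertical edges: rows * (cols + 1) = 3 * 7 = 21
Total edges: 24 + 21 = 45
Edges drawn: 16
Remaining: 45 - 16 = 29

29


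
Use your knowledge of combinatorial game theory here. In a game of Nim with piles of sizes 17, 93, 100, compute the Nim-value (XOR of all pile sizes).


We need the XOR (exclusive or) of all pile sizes.
After XOR-ing pile 1 (size 17): 0 XOR 17 = 17
After XOR-ing pile 2 (size 93): 17 XOR 93 = 76
After XOR-ing pile 3 (size 100): 76 XOR 100 = 40
The Nim-value of this position is 40.

40


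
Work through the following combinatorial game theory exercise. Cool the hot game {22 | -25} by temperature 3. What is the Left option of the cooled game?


Original game: {22 | -25} (a switch {a | b} with a > b).
Cooling by t (for t below the temperature (a - b)/2 = 47/2) taxes each move by t: {a | b} cooled by t is {a - t | b + t}.
Cooling amount: t = 3
Cooled Left option: 22 - 3 = 19
Cooled Right option: -25 + 3 = -22
Cooled game: {19 | -22}
Left option = 19

19


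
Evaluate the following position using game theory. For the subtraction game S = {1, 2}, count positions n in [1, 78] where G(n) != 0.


Subtraction set S = {1, 2}, so G(n) = n mod 3.
G(n) = 0 when n is a multiple of 3.
Multiples of 3 in [1, 78]: 26
N-positions (nonzero Grundy) = 78 - 26 = 52

52


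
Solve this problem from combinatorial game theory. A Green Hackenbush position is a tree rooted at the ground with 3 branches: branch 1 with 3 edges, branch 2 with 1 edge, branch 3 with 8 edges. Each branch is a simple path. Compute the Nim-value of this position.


The tree has 3 branches from the ground vertex.
In Green Hackenbush, the Nim-value of a simple path of length k is k.
Branch 1: length 3, Nim-value = 3
Branch 2: length 1, Nim-value = 1
Branch 3: length 8, Nim-value = 8
Total Nim-value = XOR of all branch values:
0 XOR 3 = 3
3 XOR 1 = 2
2 XOR 8 = 10
Nim-value of the tree = 10

10
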